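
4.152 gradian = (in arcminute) 224.2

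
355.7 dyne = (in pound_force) 0.0007996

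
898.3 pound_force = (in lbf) 898.3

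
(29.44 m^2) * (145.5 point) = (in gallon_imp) 332.4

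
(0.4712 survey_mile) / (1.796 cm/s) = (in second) 4.222e+04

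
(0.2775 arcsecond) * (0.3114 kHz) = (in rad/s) 0.0004189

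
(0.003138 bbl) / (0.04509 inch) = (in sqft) 4.689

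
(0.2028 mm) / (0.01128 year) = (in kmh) 2.052e-09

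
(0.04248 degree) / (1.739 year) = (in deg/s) 7.746e-10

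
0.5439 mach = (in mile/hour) 414.3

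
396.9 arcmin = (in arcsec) 2.381e+04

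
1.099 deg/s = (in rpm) 0.1832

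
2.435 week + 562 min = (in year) 0.04777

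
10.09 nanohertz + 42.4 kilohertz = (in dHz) 4.24e+05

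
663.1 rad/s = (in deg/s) 3.799e+04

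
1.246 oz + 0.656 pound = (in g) 332.9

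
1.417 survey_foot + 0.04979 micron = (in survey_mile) 0.0002684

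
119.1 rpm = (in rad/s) 12.47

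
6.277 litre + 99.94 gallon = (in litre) 384.6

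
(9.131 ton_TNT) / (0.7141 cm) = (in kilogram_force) 5.455e+11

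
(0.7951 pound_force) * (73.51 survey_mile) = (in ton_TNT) 0.0001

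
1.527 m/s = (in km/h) 5.497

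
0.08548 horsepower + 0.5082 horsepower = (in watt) 442.7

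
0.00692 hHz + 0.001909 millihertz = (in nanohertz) 6.92e+08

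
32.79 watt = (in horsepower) 0.04397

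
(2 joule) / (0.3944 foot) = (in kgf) 1.697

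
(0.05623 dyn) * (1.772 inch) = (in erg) 0.2531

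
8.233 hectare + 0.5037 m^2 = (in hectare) 8.233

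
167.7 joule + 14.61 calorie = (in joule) 228.8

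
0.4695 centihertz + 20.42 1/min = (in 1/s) 0.345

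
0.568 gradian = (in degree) 0.5112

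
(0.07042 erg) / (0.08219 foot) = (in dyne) 0.02811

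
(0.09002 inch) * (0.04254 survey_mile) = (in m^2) 0.1565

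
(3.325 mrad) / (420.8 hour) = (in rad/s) 2.195e-09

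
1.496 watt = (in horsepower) 0.002006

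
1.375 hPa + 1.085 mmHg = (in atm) 0.002785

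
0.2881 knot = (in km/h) 0.5336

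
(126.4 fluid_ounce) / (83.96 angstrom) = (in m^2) 4.452e+05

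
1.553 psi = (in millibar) 107.1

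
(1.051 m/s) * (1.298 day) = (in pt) 3.341e+08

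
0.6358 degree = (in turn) 0.001766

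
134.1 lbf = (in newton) 596.5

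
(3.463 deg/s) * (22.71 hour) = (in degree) 2.831e+05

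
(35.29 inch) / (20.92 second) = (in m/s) 0.04285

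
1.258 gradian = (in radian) 0.01976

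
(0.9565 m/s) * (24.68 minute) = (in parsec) 4.59e-14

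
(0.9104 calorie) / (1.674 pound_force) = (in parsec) 1.658e-17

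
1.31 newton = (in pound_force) 0.2945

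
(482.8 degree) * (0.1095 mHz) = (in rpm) 0.008811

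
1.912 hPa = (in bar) 0.001912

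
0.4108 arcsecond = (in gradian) 0.0001268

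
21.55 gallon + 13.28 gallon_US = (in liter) 131.8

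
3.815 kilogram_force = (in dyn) 3.741e+06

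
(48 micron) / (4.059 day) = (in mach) 4.02e-13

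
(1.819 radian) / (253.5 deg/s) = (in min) 0.006852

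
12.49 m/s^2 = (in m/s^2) 12.49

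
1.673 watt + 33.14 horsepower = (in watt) 2.471e+04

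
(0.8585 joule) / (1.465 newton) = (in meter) 0.586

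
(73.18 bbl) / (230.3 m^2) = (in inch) 1.989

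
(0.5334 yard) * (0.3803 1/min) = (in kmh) 0.01113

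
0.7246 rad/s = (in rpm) 6.919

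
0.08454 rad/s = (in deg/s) 4.844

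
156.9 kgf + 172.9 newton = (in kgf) 174.5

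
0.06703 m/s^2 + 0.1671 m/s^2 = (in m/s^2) 0.2341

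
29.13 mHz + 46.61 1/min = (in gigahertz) 8.06e-10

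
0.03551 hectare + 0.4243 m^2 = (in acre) 0.08785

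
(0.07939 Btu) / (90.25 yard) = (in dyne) 1.015e+05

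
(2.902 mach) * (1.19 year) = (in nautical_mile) 2.002e+07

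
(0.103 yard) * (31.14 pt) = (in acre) 2.557e-07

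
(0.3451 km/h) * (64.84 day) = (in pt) 1.522e+09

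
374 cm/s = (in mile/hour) 8.366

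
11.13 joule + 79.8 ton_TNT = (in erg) 3.339e+18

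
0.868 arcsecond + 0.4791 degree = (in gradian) 0.5326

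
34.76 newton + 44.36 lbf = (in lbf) 52.17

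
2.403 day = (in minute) 3460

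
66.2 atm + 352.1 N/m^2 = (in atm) 66.2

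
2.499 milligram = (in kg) 2.499e-06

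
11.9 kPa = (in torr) 89.26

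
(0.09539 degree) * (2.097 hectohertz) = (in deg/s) 20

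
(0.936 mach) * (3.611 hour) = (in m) 4.143e+06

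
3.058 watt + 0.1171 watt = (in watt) 3.175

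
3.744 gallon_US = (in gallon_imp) 3.118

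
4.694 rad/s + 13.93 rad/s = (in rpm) 177.8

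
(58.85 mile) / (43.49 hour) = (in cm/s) 60.49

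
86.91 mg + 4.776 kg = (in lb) 10.53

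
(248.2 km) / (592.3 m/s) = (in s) 419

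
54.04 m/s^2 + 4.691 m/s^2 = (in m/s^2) 58.73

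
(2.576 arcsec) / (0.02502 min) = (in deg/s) 0.0004767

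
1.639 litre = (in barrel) 0.01031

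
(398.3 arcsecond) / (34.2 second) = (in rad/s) 5.646e-05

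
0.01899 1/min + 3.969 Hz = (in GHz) 3.969e-09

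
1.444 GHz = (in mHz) 1.444e+12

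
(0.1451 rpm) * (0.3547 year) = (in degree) 9.738e+06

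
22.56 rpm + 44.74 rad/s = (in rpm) 449.8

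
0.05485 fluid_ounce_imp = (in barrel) 9.802e-06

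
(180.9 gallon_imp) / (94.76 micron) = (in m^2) 8679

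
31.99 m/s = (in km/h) 115.2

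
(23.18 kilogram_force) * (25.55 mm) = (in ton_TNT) 1.388e-09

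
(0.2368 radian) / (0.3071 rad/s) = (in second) 0.7711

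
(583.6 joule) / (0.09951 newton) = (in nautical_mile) 3.167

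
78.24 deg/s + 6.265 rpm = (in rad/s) 2.022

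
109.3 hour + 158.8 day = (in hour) 3921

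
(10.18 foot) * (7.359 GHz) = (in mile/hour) 5.108e+10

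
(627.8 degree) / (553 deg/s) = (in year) 3.6e-08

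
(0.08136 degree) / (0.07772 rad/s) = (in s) 0.01827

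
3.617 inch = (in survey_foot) 0.3014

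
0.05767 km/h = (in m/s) 0.01602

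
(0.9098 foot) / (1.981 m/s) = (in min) 0.002333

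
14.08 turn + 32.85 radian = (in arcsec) 2.502e+07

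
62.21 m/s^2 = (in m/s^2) 62.21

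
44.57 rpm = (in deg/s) 267.4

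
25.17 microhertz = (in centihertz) 0.002517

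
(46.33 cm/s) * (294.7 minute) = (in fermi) 8.192e+18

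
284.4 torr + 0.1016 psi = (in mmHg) 289.7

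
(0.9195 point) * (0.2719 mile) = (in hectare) 1.419e-05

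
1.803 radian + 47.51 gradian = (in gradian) 162.3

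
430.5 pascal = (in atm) 0.004249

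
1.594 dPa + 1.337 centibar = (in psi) 0.1939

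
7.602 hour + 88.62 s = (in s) 2.746e+04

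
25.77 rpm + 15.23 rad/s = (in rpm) 171.2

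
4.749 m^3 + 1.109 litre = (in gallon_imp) 1045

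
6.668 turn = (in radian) 41.9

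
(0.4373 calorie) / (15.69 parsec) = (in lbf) 8.496e-19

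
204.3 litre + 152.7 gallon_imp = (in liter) 898.5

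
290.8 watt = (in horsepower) 0.39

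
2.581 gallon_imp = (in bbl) 0.0738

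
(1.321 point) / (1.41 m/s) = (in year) 1.048e-11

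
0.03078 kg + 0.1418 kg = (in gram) 172.6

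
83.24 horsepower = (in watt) 6.207e+04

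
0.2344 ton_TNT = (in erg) 9.807e+15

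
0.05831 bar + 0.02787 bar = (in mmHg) 64.64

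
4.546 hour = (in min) 272.8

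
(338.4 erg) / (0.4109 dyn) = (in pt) 2.334e+04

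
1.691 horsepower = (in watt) 1261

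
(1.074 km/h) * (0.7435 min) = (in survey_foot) 43.66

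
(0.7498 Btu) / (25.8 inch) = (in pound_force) 271.4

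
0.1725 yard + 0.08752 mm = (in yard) 0.1726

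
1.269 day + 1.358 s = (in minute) 1827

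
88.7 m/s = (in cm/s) 8870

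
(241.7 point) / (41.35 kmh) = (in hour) 2.062e-06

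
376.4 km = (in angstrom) 3.764e+15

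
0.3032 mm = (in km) 3.032e-07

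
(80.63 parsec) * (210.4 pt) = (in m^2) 1.847e+17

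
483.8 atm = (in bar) 490.2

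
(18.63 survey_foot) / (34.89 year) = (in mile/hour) 1.154e-08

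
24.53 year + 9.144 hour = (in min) 1.289e+07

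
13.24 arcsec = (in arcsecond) 13.24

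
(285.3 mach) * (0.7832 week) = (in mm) 4.602e+13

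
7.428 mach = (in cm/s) 2.529e+05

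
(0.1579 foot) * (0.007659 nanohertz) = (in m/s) 3.686e-13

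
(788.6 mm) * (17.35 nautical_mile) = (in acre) 6.262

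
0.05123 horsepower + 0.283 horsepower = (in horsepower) 0.3342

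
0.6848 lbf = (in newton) 3.046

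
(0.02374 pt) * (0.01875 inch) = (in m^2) 3.989e-09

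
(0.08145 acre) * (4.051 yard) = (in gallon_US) 3.225e+05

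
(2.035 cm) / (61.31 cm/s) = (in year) 1.053e-09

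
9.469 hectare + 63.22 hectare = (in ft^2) 7.824e+06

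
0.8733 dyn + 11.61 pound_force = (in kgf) 5.266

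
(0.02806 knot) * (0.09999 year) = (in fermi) 4.552e+19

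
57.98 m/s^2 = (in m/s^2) 57.98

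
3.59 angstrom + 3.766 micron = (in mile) 2.34e-09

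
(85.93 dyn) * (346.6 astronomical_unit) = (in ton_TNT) 10.65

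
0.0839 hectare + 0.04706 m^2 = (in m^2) 839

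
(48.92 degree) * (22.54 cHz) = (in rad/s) 0.1924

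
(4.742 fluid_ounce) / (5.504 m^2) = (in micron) 25.48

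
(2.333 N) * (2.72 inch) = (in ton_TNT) 3.852e-11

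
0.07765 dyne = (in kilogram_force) 7.918e-08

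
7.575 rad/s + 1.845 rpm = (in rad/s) 7.768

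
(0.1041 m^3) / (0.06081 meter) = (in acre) 0.000423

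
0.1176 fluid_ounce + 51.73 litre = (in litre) 51.73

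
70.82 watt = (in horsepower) 0.09497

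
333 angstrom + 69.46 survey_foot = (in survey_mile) 0.01316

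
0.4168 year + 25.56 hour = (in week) 21.89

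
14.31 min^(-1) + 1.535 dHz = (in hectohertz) 0.00392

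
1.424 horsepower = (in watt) 1062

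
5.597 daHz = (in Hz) 55.97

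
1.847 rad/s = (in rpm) 17.64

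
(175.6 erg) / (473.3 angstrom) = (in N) 371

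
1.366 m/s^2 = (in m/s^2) 1.366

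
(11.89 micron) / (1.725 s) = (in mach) 2.024e-08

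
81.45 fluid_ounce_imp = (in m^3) 0.002314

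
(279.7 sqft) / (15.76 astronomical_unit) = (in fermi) 1.102e+04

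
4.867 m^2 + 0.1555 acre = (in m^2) 634.2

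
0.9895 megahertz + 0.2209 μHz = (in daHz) 9.895e+04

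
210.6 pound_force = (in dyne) 9.368e+07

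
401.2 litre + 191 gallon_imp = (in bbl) 7.985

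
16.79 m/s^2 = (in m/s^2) 16.79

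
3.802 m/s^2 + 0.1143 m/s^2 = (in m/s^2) 3.916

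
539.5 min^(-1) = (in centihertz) 899.2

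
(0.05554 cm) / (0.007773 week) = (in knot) 2.297e-07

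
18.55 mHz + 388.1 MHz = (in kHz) 3.881e+05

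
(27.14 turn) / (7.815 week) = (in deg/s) 0.002067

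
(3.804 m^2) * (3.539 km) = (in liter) 1.346e+07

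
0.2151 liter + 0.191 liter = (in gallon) 0.1073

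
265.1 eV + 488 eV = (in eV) 753.1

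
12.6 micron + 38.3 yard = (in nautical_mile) 0.01891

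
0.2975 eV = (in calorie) 1.139e-20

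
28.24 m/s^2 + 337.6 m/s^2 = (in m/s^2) 365.8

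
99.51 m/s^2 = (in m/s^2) 99.51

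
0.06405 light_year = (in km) 6.06e+11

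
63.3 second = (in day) 0.0007326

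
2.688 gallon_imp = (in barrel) 0.07686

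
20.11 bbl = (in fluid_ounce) 1.081e+05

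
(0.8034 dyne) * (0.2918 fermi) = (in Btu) 2.222e-24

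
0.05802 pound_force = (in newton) 0.2581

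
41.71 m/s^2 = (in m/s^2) 41.71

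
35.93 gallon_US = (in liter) 136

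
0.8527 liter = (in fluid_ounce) 28.83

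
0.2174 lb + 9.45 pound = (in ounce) 154.7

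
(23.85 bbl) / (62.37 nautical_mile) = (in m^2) 3.283e-05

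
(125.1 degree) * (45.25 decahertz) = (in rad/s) 988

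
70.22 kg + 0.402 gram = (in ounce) 2477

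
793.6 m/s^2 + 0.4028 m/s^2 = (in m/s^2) 794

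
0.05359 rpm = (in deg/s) 0.3215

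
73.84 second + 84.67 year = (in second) 2.67e+09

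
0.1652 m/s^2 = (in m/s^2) 0.1652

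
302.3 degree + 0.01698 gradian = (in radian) 5.276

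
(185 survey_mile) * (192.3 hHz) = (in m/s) 5.725e+09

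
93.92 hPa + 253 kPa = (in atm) 2.59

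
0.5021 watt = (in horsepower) 0.0006733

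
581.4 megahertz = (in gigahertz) 0.5814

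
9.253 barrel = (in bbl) 9.253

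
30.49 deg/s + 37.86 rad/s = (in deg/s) 2200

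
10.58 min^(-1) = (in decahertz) 0.01763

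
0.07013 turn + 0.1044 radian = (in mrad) 545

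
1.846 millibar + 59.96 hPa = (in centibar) 6.181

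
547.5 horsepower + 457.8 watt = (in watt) 4.087e+05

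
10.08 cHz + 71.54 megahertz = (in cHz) 7.154e+09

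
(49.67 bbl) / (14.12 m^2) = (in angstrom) 5.593e+09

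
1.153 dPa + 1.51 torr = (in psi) 0.02922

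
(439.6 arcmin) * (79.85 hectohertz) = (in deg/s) 5.85e+04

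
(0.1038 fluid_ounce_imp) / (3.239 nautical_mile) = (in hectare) 4.917e-14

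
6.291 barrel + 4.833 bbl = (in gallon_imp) 389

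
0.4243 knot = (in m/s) 0.2183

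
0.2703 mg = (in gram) 0.0002703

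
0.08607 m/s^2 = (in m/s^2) 0.08607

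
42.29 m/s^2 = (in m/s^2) 42.29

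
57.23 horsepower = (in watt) 4.268e+04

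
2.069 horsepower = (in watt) 1543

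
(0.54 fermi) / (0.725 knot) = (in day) 1.676e-20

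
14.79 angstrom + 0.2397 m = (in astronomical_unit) 1.602e-12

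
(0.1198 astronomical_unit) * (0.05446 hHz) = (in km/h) 3.514e+11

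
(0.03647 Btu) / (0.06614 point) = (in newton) 1.649e+06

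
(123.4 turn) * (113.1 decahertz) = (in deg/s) 5.024e+07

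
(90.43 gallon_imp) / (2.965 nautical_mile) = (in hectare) 7.487e-09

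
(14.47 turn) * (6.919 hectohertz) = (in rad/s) 6.291e+04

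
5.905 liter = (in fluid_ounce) 199.7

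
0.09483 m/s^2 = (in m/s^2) 0.09483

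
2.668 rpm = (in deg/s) 16.01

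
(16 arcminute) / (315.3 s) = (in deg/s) 0.0008458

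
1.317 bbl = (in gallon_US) 55.31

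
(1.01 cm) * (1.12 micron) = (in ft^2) 1.218e-07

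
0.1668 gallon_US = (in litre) 0.6314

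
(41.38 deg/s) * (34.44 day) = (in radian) 2.149e+06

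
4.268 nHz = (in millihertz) 4.268e-06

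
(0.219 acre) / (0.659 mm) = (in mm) 1.345e+09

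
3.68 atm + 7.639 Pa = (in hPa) 3729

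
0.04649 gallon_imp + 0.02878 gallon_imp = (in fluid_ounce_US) 11.57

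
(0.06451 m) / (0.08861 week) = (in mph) 2.693e-06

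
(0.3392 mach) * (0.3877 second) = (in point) 1.269e+05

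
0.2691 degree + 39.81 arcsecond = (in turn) 0.0007782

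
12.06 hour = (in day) 0.5025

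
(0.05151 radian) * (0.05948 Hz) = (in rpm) 0.02926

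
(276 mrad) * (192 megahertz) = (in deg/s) 3.036e+09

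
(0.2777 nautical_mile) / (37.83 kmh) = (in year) 1.552e-06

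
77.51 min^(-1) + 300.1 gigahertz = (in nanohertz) 3.001e+20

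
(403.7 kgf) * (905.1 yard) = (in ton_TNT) 0.0007831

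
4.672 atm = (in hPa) 4734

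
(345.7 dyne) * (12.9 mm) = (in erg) 446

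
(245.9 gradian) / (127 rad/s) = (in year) 9.644e-10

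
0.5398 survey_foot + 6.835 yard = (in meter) 6.414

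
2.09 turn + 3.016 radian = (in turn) 2.57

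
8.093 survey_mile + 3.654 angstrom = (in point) 3.692e+07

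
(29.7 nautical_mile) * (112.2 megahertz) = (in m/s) 6.171e+12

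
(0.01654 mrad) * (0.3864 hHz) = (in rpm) 0.006103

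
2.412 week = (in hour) 405.2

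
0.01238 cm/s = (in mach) 3.636e-07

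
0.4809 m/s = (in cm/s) 48.09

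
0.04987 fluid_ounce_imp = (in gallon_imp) 0.0003117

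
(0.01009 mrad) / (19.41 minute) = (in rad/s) 8.664e-09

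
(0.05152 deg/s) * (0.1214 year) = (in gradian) 2.192e+05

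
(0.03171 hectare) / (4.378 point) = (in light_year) 2.17e-11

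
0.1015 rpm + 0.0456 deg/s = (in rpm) 0.1091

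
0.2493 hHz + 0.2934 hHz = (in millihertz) 5.427e+04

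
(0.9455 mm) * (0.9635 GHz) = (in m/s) 9.11e+05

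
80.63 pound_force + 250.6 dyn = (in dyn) 3.587e+07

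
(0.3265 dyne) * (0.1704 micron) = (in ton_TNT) 1.33e-22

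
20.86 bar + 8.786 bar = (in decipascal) 2.965e+07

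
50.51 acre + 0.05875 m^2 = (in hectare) 20.44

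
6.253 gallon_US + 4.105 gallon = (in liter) 39.21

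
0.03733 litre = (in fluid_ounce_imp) 1.314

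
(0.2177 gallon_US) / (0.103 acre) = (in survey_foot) 6.486e-06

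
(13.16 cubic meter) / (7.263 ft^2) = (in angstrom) 1.95e+11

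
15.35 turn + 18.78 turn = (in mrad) 2.144e+05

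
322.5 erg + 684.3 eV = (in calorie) 7.708e-06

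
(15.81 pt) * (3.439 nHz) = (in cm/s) 1.918e-09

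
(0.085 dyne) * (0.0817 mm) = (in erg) 0.0006945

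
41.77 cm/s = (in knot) 0.8119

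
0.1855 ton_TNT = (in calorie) 1.855e+08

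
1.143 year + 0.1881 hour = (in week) 59.6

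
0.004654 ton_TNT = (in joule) 1.947e+07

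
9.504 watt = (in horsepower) 0.01275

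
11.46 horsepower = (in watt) 8546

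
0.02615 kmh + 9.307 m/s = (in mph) 20.84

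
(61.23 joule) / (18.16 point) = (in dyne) 9.558e+08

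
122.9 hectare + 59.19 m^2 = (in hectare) 122.9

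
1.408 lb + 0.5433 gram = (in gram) 639.2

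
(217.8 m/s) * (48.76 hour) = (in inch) 1.505e+09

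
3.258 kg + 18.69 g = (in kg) 3.277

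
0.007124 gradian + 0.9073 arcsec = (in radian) 0.0001163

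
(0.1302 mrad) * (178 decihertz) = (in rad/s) 0.002318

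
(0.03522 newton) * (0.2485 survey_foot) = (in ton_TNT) 6.376e-13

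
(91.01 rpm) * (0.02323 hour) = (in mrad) 7.97e+05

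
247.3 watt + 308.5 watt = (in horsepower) 0.7453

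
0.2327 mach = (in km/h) 285.2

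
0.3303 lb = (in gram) 149.8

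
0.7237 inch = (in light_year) 1.943e-18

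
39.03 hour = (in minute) 2342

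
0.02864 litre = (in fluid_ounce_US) 0.9684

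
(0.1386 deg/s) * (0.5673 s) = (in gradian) 0.08736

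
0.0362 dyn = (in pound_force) 8.138e-08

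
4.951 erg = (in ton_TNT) 1.183e-16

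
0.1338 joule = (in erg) 1.338e+06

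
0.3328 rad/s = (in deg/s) 19.07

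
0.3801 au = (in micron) 5.686e+16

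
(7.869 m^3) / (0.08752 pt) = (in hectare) 25.49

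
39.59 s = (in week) 6.546e-05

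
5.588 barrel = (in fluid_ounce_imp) 3.127e+04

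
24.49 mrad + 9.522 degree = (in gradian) 12.14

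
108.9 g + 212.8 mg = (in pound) 0.2406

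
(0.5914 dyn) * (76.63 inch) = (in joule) 1.151e-05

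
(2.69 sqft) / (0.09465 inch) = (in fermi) 1.04e+17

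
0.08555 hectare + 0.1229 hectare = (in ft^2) 2.244e+04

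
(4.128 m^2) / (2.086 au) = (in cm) 1.323e-09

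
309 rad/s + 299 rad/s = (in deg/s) 3.484e+04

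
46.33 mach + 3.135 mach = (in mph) 3.768e+04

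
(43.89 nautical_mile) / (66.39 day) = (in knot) 0.02755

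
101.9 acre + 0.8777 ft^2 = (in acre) 101.9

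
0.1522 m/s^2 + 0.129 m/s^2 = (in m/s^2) 0.2812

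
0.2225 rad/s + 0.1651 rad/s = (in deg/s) 22.21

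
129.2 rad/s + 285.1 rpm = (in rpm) 1519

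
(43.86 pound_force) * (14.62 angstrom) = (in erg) 2.852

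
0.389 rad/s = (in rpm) 3.715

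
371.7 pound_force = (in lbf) 371.7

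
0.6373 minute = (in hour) 0.01062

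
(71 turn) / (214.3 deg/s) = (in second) 119.3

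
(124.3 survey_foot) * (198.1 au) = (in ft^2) 1.209e+16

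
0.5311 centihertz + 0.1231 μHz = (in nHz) 5.311e+06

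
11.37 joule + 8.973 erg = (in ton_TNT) 2.717e-09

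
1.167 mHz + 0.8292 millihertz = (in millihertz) 1.996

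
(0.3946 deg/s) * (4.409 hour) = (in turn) 17.4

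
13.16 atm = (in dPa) 1.333e+07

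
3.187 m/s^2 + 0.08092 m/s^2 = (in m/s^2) 3.268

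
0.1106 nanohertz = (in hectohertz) 1.106e-12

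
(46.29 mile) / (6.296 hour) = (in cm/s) 328.7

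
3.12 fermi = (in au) 2.086e-26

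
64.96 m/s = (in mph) 145.3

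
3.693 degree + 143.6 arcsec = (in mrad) 65.15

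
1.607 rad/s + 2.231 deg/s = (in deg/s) 94.31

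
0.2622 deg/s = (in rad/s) 0.004576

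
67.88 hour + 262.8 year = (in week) 1.37e+04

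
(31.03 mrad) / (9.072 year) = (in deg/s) 6.214e-09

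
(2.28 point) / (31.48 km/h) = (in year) 2.917e-12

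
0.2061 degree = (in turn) 0.0005725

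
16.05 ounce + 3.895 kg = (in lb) 9.59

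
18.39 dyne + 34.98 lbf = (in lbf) 34.98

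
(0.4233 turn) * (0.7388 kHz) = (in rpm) 1.876e+04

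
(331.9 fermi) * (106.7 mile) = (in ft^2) 6.135e-07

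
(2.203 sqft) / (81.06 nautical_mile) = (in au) 9.113e-18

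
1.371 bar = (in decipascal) 1.371e+06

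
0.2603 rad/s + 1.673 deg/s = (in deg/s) 16.59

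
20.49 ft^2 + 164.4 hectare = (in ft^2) 1.77e+07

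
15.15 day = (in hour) 363.6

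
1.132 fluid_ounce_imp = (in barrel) 0.0002023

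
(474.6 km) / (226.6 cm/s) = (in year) 0.006641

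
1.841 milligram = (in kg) 1.841e-06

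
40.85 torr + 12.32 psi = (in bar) 0.9039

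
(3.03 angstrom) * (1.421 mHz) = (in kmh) 1.55e-12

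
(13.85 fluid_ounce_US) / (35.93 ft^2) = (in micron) 122.7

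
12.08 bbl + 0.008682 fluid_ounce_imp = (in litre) 1921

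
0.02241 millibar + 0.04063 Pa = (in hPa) 0.02282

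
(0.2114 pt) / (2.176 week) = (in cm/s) 5.667e-09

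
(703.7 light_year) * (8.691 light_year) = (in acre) 1.353e+32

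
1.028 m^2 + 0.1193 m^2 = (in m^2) 1.147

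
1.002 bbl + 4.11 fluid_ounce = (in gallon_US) 42.12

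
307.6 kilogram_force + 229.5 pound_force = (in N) 4037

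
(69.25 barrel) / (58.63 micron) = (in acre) 46.4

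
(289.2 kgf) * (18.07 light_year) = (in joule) 4.848e+20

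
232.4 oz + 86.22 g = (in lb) 14.72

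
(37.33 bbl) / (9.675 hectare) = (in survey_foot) 0.0002013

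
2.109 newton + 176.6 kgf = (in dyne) 1.734e+08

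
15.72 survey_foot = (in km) 0.004791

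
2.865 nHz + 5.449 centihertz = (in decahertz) 0.005449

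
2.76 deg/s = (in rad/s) 0.04817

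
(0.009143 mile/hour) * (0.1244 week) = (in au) 2.056e-09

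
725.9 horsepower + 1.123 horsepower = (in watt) 5.421e+05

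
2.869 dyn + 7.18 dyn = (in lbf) 2.259e-05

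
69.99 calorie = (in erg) 2.928e+09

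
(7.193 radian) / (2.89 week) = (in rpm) 3.93e-05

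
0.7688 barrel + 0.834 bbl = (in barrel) 1.603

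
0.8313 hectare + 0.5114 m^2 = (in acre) 2.054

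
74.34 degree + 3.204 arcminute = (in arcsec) 2.678e+05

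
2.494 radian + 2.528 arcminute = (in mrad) 2495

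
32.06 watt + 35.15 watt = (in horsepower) 0.09013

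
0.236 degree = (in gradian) 0.2622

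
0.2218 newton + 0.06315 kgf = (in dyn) 8.411e+04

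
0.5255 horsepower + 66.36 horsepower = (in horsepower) 66.89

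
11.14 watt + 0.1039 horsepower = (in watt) 88.62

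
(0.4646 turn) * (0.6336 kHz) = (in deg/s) 1.06e+05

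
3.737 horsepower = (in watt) 2787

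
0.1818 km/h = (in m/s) 0.0505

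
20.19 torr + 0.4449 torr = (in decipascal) 2.751e+04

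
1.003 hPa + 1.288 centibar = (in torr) 10.41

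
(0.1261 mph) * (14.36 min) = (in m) 48.57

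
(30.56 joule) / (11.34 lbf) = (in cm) 60.58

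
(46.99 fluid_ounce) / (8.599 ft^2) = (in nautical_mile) 9.393e-07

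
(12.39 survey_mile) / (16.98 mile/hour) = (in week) 0.004343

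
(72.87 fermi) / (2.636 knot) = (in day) 6.219e-19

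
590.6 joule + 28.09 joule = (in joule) 618.7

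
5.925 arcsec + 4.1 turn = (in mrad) 2.576e+04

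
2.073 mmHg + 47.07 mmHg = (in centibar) 6.552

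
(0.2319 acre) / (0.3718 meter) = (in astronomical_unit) 1.687e-08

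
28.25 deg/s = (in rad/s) 0.4931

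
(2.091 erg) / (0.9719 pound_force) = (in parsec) 1.567e-24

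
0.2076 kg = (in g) 207.6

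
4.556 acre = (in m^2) 1.844e+04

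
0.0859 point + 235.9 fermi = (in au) 2.026e-16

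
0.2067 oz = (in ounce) 0.2067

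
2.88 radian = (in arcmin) 9901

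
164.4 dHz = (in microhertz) 1.644e+07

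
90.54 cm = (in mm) 905.4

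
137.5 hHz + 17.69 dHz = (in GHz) 1.375e-05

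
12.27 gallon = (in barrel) 0.2921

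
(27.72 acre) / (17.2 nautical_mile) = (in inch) 138.6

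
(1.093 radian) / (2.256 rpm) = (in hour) 0.001285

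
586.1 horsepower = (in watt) 4.371e+05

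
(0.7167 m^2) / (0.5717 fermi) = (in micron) 1.254e+21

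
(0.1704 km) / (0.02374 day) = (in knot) 0.1615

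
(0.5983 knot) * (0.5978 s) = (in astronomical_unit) 1.23e-12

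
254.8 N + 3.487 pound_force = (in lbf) 60.77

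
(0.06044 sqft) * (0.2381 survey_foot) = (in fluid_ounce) 13.78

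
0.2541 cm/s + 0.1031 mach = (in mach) 0.1031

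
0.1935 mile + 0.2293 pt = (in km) 0.3114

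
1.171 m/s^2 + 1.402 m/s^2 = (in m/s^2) 2.573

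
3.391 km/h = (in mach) 0.002766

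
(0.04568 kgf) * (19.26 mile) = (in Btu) 13.16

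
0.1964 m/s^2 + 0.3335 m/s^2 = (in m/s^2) 0.5299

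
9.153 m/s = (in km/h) 32.95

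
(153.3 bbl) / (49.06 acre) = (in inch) 0.004833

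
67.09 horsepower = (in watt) 5.003e+04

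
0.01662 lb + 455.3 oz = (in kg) 12.92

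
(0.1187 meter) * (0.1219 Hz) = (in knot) 0.02813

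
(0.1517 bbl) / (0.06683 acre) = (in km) 8.918e-08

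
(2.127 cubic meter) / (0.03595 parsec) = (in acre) 4.738e-19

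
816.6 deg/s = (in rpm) 136.1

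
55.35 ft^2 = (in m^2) 5.142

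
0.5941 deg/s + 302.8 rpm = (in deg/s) 1817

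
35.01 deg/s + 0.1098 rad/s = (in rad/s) 0.7208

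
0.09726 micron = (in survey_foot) 3.191e-07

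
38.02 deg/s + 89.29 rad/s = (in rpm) 859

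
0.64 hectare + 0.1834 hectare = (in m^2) 8234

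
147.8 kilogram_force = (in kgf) 147.8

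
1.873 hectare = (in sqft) 2.016e+05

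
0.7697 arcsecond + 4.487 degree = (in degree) 4.487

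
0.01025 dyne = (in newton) 1.025e-07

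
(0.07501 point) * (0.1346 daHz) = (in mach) 1.046e-07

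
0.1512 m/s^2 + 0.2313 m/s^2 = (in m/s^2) 0.3825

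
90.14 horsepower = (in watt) 6.722e+04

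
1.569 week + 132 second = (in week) 1.569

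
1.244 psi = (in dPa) 8.577e+04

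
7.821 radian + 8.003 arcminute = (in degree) 448.2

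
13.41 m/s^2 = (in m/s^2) 13.41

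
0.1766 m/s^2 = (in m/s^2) 0.1766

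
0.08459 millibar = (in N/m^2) 8.459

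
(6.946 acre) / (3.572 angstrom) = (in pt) 2.231e+17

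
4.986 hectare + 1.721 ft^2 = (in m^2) 4.986e+04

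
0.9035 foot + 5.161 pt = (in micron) 2.772e+05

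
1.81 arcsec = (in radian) 8.775e-06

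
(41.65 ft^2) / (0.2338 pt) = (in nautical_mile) 25.33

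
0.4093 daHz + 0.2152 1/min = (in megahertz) 4.097e-06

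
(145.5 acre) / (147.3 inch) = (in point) 4.461e+08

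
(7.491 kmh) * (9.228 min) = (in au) 7.701e-09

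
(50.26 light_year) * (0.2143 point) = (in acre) 8.883e+09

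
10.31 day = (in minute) 1.485e+04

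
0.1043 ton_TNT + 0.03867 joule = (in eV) 2.724e+27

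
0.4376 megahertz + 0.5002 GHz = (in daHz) 5.006e+07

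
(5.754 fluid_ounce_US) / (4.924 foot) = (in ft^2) 0.00122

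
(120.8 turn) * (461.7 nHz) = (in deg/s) 0.02008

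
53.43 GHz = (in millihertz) 5.343e+13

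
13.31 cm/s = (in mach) 0.0003909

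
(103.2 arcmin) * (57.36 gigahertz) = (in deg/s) 9.866e+10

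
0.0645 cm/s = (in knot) 0.001254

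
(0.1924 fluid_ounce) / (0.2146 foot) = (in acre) 2.15e-08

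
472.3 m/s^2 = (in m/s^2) 472.3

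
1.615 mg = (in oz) 5.697e-05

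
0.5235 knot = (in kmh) 0.9695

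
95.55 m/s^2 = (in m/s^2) 95.55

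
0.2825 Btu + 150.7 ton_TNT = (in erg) 6.305e+18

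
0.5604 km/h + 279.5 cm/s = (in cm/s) 295.1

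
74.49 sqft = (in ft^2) 74.49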